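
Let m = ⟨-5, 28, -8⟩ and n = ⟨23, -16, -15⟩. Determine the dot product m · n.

m · n = (-5)·23 + 28·(-16) + (-8)·(-15) = -115 - 448 + 120 = -443

-443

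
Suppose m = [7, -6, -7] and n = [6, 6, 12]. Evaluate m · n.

m · n = 7·6 + (-6)·6 + (-7)·12 = 42 - 36 - 84 = -78

-78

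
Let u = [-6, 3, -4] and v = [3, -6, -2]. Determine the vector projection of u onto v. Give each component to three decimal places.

u · v = (-6)·3 + 3·(-6) + (-4)·(-2) = -18 - 18 + 8 = -28
|v|² = 9 + 36 + 4 = 49
proj_v u = (-28/49) · (3, -6, -2) ≈ (-1.714, 3.429, 1.143)

(-1.714, 3.429, 1.143)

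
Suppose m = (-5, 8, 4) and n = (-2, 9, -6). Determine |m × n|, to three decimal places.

i: 8·(-6) - 4·9 = -48 - 36 = -84
j: 4·(-2) - (-5)·(-6) = -8 - 30 = -38
k: (-5)·9 - 8·(-2) = -45 - (-16) = -29
m × n = (-84, -38, -29)
|m × n| = √((-84)² + (-38)² + (-29)²) = √9341 ≈ 96.6488

96.649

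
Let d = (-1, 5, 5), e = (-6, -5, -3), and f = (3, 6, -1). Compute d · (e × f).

e × f:
i: (-5)·(-1) - (-3)·6 = 5 - (-18) = 23
j: (-3)·3 - (-6)·(-1) = -9 - 6 = -15
k: (-6)·6 - (-5)·3 = -36 - (-15) = -21
e × f = (23, -15, -21)
d · (e × f) = (-1)·23 + 5·(-15) + 5·(-21) = -23 - 75 - 105 = -203

-203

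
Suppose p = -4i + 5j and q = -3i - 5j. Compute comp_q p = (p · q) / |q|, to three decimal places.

p · q = (-4)·(-3) + 5·(-5) = 12 - 25 = -13
|q| = √(9 + 25) = √34 ≈ 5.8310
comp_q p = -13 / √34 ≈ -2.229

-2.229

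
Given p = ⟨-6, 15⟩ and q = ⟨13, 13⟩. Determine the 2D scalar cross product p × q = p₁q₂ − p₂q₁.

(-6)·13 - 15·13 = -78 - 195 = -273

-273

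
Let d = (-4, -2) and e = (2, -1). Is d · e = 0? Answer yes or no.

no

d · e = (-4)·2 + (-2)·(-1) = -8 + 2 = -6
Nonzero, so the vectors are not orthogonal.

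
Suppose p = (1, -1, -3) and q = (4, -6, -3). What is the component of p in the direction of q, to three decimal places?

2.433

p · q = 1·4 + (-1)·(-6) + (-3)·(-3) = 4 + 6 + 9 = 19
|q| = √(16 + 36 + 9) = √61 ≈ 7.8102
comp_q p = 19 / √61 ≈ 2.433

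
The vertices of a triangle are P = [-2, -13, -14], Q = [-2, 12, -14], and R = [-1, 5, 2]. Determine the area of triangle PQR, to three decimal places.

200.390

PQ = (0, 25, 0),  PR = (1, 18, 16)
i: 25·16 - 0·18 = 400 - 0 = 400
j: 0·1 - 0·16 = 0 - 0 = 0
k: 0·18 - 25·1 = 0 - 25 = -25
PQ × PR = (400, 0, -25)
|PQ × PR| = √160625 ≈ 400.7805
area = ½ · 400.7805 ≈ 200.390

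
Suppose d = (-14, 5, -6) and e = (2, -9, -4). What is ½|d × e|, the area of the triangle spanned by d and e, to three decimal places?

i: 5·(-4) - (-6)·(-9) = -20 - 54 = -74
j: (-6)·2 - (-14)·(-4) = -12 - 56 = -68
k: (-14)·(-9) - 5·2 = 126 - 10 = 116
d × e = (-74, -68, 116)
|d × e| = √((-74)² + (-68)² + 116²) = √23556 ≈ 153.4796
area = ½ · 153.4796 ≈ 76.740

76.740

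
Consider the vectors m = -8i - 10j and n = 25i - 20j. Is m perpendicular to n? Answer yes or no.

yes

m · n = (-8)·25 + (-10)·(-20) = -200 + 200 = 0
Zero, so the vectors are orthogonal.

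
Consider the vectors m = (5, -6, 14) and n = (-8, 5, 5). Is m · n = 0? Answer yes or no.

m · n = 5·(-8) + (-6)·5 + 14·5 = -40 - 30 + 70 = 0
Zero, so the vectors are orthogonal.

yes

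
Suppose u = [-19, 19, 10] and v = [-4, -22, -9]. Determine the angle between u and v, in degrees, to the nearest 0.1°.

u · v = (-19)·(-4) + 19·(-22) + 10·(-9) = 76 - 418 - 90 = -432
|u|² = 361 + 361 + 100 = 822,  |u| = √822 ≈ 28.670542
|v|² = 16 + 484 + 81 = 581,  |v| = √581 ≈ 24.103942
cos θ = -432 / (28.670542 · 24.103942) ≈ -0.62511
θ = arccos(-0.62511) ≈ 128.7°

128.7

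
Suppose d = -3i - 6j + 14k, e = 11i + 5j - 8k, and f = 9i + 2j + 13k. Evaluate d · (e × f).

725

e × f:
i: 5·13 - (-8)·2 = 65 - (-16) = 81
j: (-8)·9 - 11·13 = -72 - 143 = -215
k: 11·2 - 5·9 = 22 - 45 = -23
e × f = (81, -215, -23)
d · (e × f) = (-3)·81 + (-6)·(-215) + 14·(-23) = -243 + 1290 - 322 = 725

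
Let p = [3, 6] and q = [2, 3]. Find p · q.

p · q = 3·2 + 6·3 = 6 + 18 = 24

24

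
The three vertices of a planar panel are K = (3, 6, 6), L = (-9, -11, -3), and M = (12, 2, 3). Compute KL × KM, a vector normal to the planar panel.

KL = (-12, -17, -9)
KM = (9, -4, -3)
i: (-17)·(-3) - (-9)·(-4) = 51 - 36 = 15
j: (-9)·9 - (-12)·(-3) = -81 - 36 = -117
k: (-12)·(-4) - (-17)·9 = 48 - (-153) = 201
KL × KM = (15, -117, 201)

(15, -117, 201)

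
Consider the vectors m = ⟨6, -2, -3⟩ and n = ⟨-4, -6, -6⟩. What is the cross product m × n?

i: (-2)·(-6) - (-3)·(-6) = 12 - 18 = -6
j: (-3)·(-4) - 6·(-6) = 12 - (-36) = 48
k: 6·(-6) - (-2)·(-4) = -36 - 8 = -44
m × n = (-6, 48, -44)

(-6, 48, -44)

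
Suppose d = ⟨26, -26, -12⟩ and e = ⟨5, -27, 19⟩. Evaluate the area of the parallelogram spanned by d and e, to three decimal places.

1141.588

i: (-26)·19 - (-12)·(-27) = -494 - 324 = -818
j: (-12)·5 - 26·19 = -60 - 494 = -554
k: 26·(-27) - (-26)·5 = -702 - (-130) = -572
d × e = (-818, -554, -572)
|d × e| = √((-818)² + (-554)² + (-572)²) = √1303224 ≈ 1141.5884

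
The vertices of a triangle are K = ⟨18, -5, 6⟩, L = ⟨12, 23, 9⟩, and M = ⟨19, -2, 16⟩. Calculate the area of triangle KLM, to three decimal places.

141.002

KL = (-6, 28, 3),  KM = (1, 3, 10)
i: 28·10 - 3·3 = 280 - 9 = 271
j: 3·1 - (-6)·10 = 3 - (-60) = 63
k: (-6)·3 - 28·1 = -18 - 28 = -46
KL × KM = (271, 63, -46)
|KL × KM| = √79526 ≈ 282.0035
area = ½ · 282.0035 ≈ 141.002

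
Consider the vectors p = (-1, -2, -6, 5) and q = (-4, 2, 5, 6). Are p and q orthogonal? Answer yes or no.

yes

p · q = (-1)·(-4) + (-2)·2 + (-6)·5 + 5·6 = 4 - 4 - 30 + 30 = 0
Zero, so the vectors are orthogonal.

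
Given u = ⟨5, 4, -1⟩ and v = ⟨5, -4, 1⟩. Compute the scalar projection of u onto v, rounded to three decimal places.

u · v = 5·5 + 4·(-4) + (-1)·1 = 25 - 16 - 1 = 8
|v| = √(25 + 16 + 1) = √42 ≈ 6.4807
comp_v u = 8 / √42 ≈ 1.234

1.234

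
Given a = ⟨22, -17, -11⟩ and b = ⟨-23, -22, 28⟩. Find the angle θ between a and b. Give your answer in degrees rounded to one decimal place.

110.3

a · b = 22·(-23) + (-17)·(-22) + (-11)·28 = -506 + 374 - 308 = -440
|a|² = 484 + 289 + 121 = 894,  |a| = √894 ≈ 29.899833
|b|² = 529 + 484 + 784 = 1797,  |b| = √1797 ≈ 42.391037
cos θ = -440 / (29.899833 · 42.391037) ≈ -0.34714
θ = arccos(-0.34714) ≈ 110.3°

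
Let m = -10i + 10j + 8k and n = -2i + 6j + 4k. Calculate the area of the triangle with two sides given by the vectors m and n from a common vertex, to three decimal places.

i: 10·4 - 8·6 = 40 - 48 = -8
j: 8·(-2) - (-10)·4 = -16 - (-40) = 24
k: (-10)·6 - 10·(-2) = -60 - (-20) = -40
m × n = (-8, 24, -40)
|m × n| = √((-8)² + 24² + (-40)²) = √2240 ≈ 47.3286
area = ½ · 47.3286 ≈ 23.664

23.664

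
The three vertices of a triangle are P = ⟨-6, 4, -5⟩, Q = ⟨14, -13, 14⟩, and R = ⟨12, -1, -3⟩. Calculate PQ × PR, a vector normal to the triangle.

(61, 302, 206)

PQ = (20, -17, 19)
PR = (18, -5, 2)
i: (-17)·2 - 19·(-5) = -34 - (-95) = 61
j: 19·18 - 20·2 = 342 - 40 = 302
k: 20·(-5) - (-17)·18 = -100 - (-306) = 206
PQ × PR = (61, 302, 206)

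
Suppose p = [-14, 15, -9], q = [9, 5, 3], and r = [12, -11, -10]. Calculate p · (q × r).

q × r:
i: 5·(-10) - 3·(-11) = -50 - (-33) = -17
j: 3·12 - 9·(-10) = 36 - (-90) = 126
k: 9·(-11) - 5·12 = -99 - 60 = -159
q × r = (-17, 126, -159)
p · (q × r) = (-14)·(-17) + 15·126 + (-9)·(-159) = 238 + 1890 + 1431 = 3559

3559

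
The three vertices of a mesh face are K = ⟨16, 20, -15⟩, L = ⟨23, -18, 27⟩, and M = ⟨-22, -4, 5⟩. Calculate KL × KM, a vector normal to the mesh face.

(248, -1736, -1612)

KL = (7, -38, 42)
KM = (-38, -24, 20)
i: (-38)·20 - 42·(-24) = -760 - (-1008) = 248
j: 42·(-38) - 7·20 = -1596 - 140 = -1736
k: 7·(-24) - (-38)·(-38) = -168 - 1444 = -1612
KL × KM = (248, -1736, -1612)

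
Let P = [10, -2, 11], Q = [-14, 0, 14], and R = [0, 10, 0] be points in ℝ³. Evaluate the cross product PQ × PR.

PQ = (-24, 2, 3)
PR = (-10, 12, -11)
i: 2·(-11) - 3·12 = -22 - 36 = -58
j: 3·(-10) - (-24)·(-11) = -30 - 264 = -294
k: (-24)·12 - 2·(-10) = -288 - (-20) = -268
PQ × PR = (-58, -294, -268)

(-58, -294, -268)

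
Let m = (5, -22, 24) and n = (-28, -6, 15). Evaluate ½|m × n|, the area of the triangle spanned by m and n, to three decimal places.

i: (-22)·15 - 24·(-6) = -330 - (-144) = -186
j: 24·(-28) - 5·15 = -672 - 75 = -747
k: 5·(-6) - (-22)·(-28) = -30 - 616 = -646
m × n = (-186, -747, -646)
|m × n| = √((-186)² + (-747)² + (-646)²) = √1009921 ≈ 1004.9483
area = ½ · 1004.9483 ≈ 502.474

502.474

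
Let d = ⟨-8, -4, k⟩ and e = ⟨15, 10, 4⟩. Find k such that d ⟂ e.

d · e = (-8)·15 + (-4)·10 + k·4 = -160 + 4k
Set equal to 0: 4k = 160, so k = 40.

40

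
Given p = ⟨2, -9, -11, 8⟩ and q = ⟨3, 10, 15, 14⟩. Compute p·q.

-137

p · q = 2·3 + (-9)·10 + (-11)·15 + 8·14 = 6 - 90 - 165 + 112 = -137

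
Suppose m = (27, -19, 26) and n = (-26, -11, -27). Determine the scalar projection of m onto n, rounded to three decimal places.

m · n = 27·(-26) + (-19)·(-11) + 26·(-27) = -702 + 209 - 702 = -1195
|n| = √(676 + 121 + 729) = √1526 ≈ 39.0640
comp_n m = -1195 / √1526 ≈ -30.591

-30.591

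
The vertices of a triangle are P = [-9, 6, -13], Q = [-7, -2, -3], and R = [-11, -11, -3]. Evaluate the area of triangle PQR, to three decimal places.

PQ = (2, -8, 10),  PR = (-2, -17, 10)
i: (-8)·10 - 10·(-17) = -80 - (-170) = 90
j: 10·(-2) - 2·10 = -20 - 20 = -40
k: 2·(-17) - (-8)·(-2) = -34 - 16 = -50
PQ × PR = (90, -40, -50)
|PQ × PR| = √12200 ≈ 110.4536
area = ½ · 110.4536 ≈ 55.227

55.227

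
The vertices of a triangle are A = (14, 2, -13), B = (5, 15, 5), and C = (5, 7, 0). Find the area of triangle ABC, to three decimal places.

57.987

AB = (-9, 13, 18),  AC = (-9, 5, 13)
i: 13·13 - 18·5 = 169 - 90 = 79
j: 18·(-9) - (-9)·13 = -162 - (-117) = -45
k: (-9)·5 - 13·(-9) = -45 - (-117) = 72
AB × AC = (79, -45, 72)
|AB × AC| = √13450 ≈ 115.9741
area = ½ · 115.9741 ≈ 57.987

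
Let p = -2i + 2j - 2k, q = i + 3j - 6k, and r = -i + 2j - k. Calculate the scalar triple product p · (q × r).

q × r:
i: 3·(-1) - (-6)·2 = -3 - (-12) = 9
j: (-6)·(-1) - 1·(-1) = 6 - (-1) = 7
k: 1·2 - 3·(-1) = 2 - (-3) = 5
q × r = (9, 7, 5)
p · (q × r) = (-2)·9 + 2·7 + (-2)·5 = -18 + 14 - 10 = -14

-14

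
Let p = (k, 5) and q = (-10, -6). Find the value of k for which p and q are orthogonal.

-3

p · q = k·(-10) + 5·(-6) = -30 - 10k
Set equal to 0: -10k = 30, so k = -3.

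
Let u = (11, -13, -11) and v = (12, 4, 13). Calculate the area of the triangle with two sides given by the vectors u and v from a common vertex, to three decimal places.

181.142

i: (-13)·13 - (-11)·4 = -169 - (-44) = -125
j: (-11)·12 - 11·13 = -132 - 143 = -275
k: 11·4 - (-13)·12 = 44 - (-156) = 200
u × v = (-125, -275, 200)
|u × v| = √((-125)² + (-275)² + 200²) = √131250 ≈ 362.2844
area = ½ · 362.2844 ≈ 181.142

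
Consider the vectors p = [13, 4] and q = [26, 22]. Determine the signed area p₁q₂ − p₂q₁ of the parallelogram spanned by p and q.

13·22 - 4·26 = 286 - 104 = 182

182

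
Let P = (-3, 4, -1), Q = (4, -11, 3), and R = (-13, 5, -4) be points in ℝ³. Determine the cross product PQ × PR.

(41, -19, -143)

PQ = (7, -15, 4)
PR = (-10, 1, -3)
i: (-15)·(-3) - 4·1 = 45 - 4 = 41
j: 4·(-10) - 7·(-3) = -40 - (-21) = -19
k: 7·1 - (-15)·(-10) = 7 - 150 = -143
PQ × PR = (41, -19, -143)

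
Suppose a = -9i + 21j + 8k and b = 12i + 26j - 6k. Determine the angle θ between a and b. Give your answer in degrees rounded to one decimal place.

a · b = (-9)·12 + 21·26 + 8·(-6) = -108 + 546 - 48 = 390
|a|² = 81 + 441 + 64 = 586,  |a| = √586 ≈ 24.207437
|b|² = 144 + 676 + 36 = 856,  |b| = √856 ≈ 29.257478
cos θ = 390 / (24.207437 · 29.257478) ≈ 0.55065
θ = arccos(0.55065) ≈ 56.6°

56.6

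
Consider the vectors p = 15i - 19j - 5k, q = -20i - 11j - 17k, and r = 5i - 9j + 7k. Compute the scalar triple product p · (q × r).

q × r:
i: (-11)·7 - (-17)·(-9) = -77 - 153 = -230
j: (-17)·5 - (-20)·7 = -85 - (-140) = 55
k: (-20)·(-9) - (-11)·5 = 180 - (-55) = 235
q × r = (-230, 55, 235)
p · (q × r) = 15·(-230) + (-19)·55 + (-5)·235 = -3450 - 1045 - 1175 = -5670

-5670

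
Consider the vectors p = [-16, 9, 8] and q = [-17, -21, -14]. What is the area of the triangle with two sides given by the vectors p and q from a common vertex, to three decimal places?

i: 9·(-14) - 8·(-21) = -126 - (-168) = 42
j: 8·(-17) - (-16)·(-14) = -136 - 224 = -360
k: (-16)·(-21) - 9·(-17) = 336 - (-153) = 489
p × q = (42, -360, 489)
|p × q| = √(42² + (-360)² + 489²) = √370485 ≈ 608.6748
area = ½ · 608.6748 ≈ 304.337

304.337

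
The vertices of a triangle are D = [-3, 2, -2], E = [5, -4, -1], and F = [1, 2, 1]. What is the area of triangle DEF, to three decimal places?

18.028

DE = (8, -6, 1),  DF = (4, 0, 3)
i: (-6)·3 - 1·0 = -18 - 0 = -18
j: 1·4 - 8·3 = 4 - 24 = -20
k: 8·0 - (-6)·4 = 0 - (-24) = 24
DE × DF = (-18, -20, 24)
|DE × DF| = √1300 ≈ 36.0555
area = ½ · 36.0555 ≈ 18.028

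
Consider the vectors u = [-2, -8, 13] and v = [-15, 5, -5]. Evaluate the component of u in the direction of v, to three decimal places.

-4.523

u · v = (-2)·(-15) + (-8)·5 + 13·(-5) = 30 - 40 - 65 = -75
|v| = √(225 + 25 + 25) = √275 ≈ 16.5831
comp_v u = -75 / √275 ≈ -4.523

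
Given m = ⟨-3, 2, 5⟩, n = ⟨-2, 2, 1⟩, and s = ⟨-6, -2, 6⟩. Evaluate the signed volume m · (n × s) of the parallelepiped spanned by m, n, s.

n × s:
i: 2·6 - 1·(-2) = 12 - (-2) = 14
j: 1·(-6) - (-2)·6 = -6 - (-12) = 6
k: (-2)·(-2) - 2·(-6) = 4 - (-12) = 16
n × s = (14, 6, 16)
m · (n × s) = (-3)·14 + 2·6 + 5·16 = -42 + 12 + 80 = 50

50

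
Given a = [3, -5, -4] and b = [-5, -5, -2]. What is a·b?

a · b = 3·(-5) + (-5)·(-5) + (-4)·(-2) = -15 + 25 + 8 = 18

18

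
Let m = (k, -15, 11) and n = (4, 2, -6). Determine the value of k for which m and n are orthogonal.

24

m · n = k·4 + (-15)·2 + 11·(-6) = -96 + 4k
Set equal to 0: 4k = 96, so k = 24.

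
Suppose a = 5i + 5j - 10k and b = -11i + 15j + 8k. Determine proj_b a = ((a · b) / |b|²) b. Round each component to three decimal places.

(1.610, -2.195, -1.171)

a · b = 5·(-11) + 5·15 + (-10)·8 = -55 + 75 - 80 = -60
|b|² = 121 + 225 + 64 = 410
proj_b a = (-60/410) · (-11, 15, 8) ≈ (1.610, -2.195, -1.171)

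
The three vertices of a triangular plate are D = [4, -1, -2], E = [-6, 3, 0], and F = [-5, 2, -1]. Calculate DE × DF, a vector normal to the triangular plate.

(-2, -8, 6)

DE = (-10, 4, 2)
DF = (-9, 3, 1)
i: 4·1 - 2·3 = 4 - 6 = -2
j: 2·(-9) - (-10)·1 = -18 - (-10) = -8
k: (-10)·3 - 4·(-9) = -30 - (-36) = 6
DE × DF = (-2, -8, 6)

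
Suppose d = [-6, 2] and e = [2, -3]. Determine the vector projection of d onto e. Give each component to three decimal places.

(-2.769, 4.154)

d · e = (-6)·2 + 2·(-3) = -12 - 6 = -18
|e|² = 4 + 9 = 13
proj_e d = (-18/13) · (2, -3) ≈ (-2.769, 4.154)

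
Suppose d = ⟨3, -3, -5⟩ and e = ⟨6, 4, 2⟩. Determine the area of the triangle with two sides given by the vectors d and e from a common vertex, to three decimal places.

24.454

i: (-3)·2 - (-5)·4 = -6 - (-20) = 14
j: (-5)·6 - 3·2 = -30 - 6 = -36
k: 3·4 - (-3)·6 = 12 - (-18) = 30
d × e = (14, -36, 30)
|d × e| = √(14² + (-36)² + 30²) = √2392 ≈ 48.9081
area = ½ · 48.9081 ≈ 24.454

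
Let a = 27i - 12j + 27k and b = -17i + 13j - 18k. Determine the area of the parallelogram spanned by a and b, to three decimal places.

201.403

i: (-12)·(-18) - 27·13 = 216 - 351 = -135
j: 27·(-17) - 27·(-18) = -459 - (-486) = 27
k: 27·13 - (-12)·(-17) = 351 - 204 = 147
a × b = (-135, 27, 147)
|a × b| = √((-135)² + 27² + 147²) = √40563 ≈ 201.4026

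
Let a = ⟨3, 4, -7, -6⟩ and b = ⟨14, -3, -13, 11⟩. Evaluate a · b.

55

a · b = 3·14 + 4·(-3) + (-7)·(-13) + (-6)·11 = 42 - 12 + 91 - 66 = 55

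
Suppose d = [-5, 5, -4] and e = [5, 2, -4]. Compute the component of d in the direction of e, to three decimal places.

d · e = (-5)·5 + 5·2 + (-4)·(-4) = -25 + 10 + 16 = 1
|e| = √(25 + 4 + 16) = √45 ≈ 6.7082
comp_e d = 1 / √45 ≈ 0.149

0.149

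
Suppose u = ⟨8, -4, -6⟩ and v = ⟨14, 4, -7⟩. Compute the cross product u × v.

i: (-4)·(-7) - (-6)·4 = 28 - (-24) = 52
j: (-6)·14 - 8·(-7) = -84 - (-56) = -28
k: 8·4 - (-4)·14 = 32 - (-56) = 88
u × v = (52, -28, 88)

(52, -28, 88)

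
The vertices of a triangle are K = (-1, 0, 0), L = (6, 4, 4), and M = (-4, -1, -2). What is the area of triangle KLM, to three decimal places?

3.354

KL = (7, 4, 4),  KM = (-3, -1, -2)
i: 4·(-2) - 4·(-1) = -8 - (-4) = -4
j: 4·(-3) - 7·(-2) = -12 - (-14) = 2
k: 7·(-1) - 4·(-3) = -7 - (-12) = 5
KL × KM = (-4, 2, 5)
|KL × KM| = √45 ≈ 6.7082
area = ½ · 6.7082 ≈ 3.354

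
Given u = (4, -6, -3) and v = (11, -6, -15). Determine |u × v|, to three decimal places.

87.618

i: (-6)·(-15) - (-3)·(-6) = 90 - 18 = 72
j: (-3)·11 - 4·(-15) = -33 - (-60) = 27
k: 4·(-6) - (-6)·11 = -24 - (-66) = 42
u × v = (72, 27, 42)
|u × v| = √(72² + 27² + 42²) = √7677 ≈ 87.6185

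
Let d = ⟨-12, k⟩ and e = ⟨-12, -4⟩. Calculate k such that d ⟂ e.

36

d · e = (-12)·(-12) + k·(-4) = 144 - 4k
Set equal to 0: -4k = -144, so k = 36.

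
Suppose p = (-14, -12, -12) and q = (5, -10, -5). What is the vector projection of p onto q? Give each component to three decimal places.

p · q = (-14)·5 + (-12)·(-10) + (-12)·(-5) = -70 + 120 + 60 = 110
|q|² = 25 + 100 + 25 = 150
proj_q p = (110/150) · (5, -10, -5) ≈ (3.667, -7.333, -3.667)

(3.667, -7.333, -3.667)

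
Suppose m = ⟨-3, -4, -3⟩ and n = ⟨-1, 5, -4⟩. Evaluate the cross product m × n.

(31, -9, -19)

i: (-4)·(-4) - (-3)·5 = 16 - (-15) = 31
j: (-3)·(-1) - (-3)·(-4) = 3 - 12 = -9
k: (-3)·5 - (-4)·(-1) = -15 - 4 = -19
m × n = (31, -9, -19)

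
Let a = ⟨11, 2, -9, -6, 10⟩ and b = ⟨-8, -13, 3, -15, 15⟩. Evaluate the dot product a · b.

a · b = 11·(-8) + 2·(-13) + (-9)·3 + (-6)·(-15) + 10·15 = -88 - 26 - 27 + 90 + 150 = 99

99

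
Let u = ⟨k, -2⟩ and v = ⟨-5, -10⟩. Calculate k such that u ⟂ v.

4

u · v = k·(-5) + (-2)·(-10) = 20 - 5k
Set equal to 0: -5k = -20, so k = 4.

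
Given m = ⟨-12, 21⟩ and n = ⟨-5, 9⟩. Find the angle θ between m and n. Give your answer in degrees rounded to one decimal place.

0.7

m · n = (-12)·(-5) + 21·9 = 60 + 189 = 249
|m|² = 144 + 441 = 585,  |m| = √585 ≈ 24.186773
|n|² = 25 + 81 = 106,  |n| = √106 ≈ 10.295630
cos θ = 249 / (24.186773 · 10.295630) ≈ 0.99993
θ = arccos(0.99993) ≈ 0.7°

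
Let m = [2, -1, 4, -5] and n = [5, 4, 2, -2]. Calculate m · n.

m · n = 2·5 + (-1)·4 + 4·2 + (-5)·(-2) = 10 - 4 + 8 + 10 = 24

24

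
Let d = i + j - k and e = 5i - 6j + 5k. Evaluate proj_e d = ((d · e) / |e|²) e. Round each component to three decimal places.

(-0.349, 0.419, -0.349)

d · e = 1·5 + 1·(-6) + (-1)·5 = 5 - 6 - 5 = -6
|e|² = 25 + 36 + 25 = 86
proj_e d = (-6/86) · (5, -6, 5) ≈ (-0.349, 0.419, -0.349)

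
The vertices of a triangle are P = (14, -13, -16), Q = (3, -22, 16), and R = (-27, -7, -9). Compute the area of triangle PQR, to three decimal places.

PQ = (-11, -9, 32),  PR = (-41, 6, 7)
i: (-9)·7 - 32·6 = -63 - 192 = -255
j: 32·(-41) - (-11)·7 = -1312 - (-77) = -1235
k: (-11)·6 - (-9)·(-41) = -66 - 369 = -435
PQ × PR = (-255, -1235, -435)
|PQ × PR| = √1779475 ≈ 1333.9696
area = ½ · 1333.9696 ≈ 666.985

666.985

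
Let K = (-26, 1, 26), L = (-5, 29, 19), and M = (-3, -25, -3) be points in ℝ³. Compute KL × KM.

(-994, 448, -1190)

KL = (21, 28, -7)
KM = (23, -26, -29)
i: 28·(-29) - (-7)·(-26) = -812 - 182 = -994
j: (-7)·23 - 21·(-29) = -161 - (-609) = 448
k: 21·(-26) - 28·23 = -546 - 644 = -1190
KL × KM = (-994, 448, -1190)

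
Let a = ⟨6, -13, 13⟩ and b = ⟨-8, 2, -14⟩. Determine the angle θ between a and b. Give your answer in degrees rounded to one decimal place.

144.6

a · b = 6·(-8) + (-13)·2 + 13·(-14) = -48 - 26 - 182 = -256
|a|² = 36 + 169 + 169 = 374,  |a| = √374 ≈ 19.339080
|b|² = 64 + 4 + 196 = 264,  |b| = √264 ≈ 16.248077
cos θ = -256 / (19.339080 · 16.248077) ≈ -0.81471
θ = arccos(-0.81471) ≈ 144.6°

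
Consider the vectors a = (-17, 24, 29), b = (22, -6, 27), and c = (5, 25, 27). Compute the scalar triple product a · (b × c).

20033

b × c:
i: (-6)·27 - 27·25 = -162 - 675 = -837
j: 27·5 - 22·27 = 135 - 594 = -459
k: 22·25 - (-6)·5 = 550 - (-30) = 580
b × c = (-837, -459, 580)
a · (b × c) = (-17)·(-837) + 24·(-459) + 29·580 = 14229 - 11016 + 16820 = 20033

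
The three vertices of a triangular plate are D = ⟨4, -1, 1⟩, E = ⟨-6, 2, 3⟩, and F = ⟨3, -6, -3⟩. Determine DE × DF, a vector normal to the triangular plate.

(-2, -42, 53)

DE = (-10, 3, 2)
DF = (-1, -5, -4)
i: 3·(-4) - 2·(-5) = -12 - (-10) = -2
j: 2·(-1) - (-10)·(-4) = -2 - 40 = -42
k: (-10)·(-5) - 3·(-1) = 50 - (-3) = 53
DE × DF = (-2, -42, 53)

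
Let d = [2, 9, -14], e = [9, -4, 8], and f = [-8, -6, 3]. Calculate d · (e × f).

457

e × f:
i: (-4)·3 - 8·(-6) = -12 - (-48) = 36
j: 8·(-8) - 9·3 = -64 - 27 = -91
k: 9·(-6) - (-4)·(-8) = -54 - 32 = -86
e × f = (36, -91, -86)
d · (e × f) = 2·36 + 9·(-91) + (-14)·(-86) = 72 - 819 + 1204 = 457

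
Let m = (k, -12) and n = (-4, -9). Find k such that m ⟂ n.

27

m · n = k·(-4) + (-12)·(-9) = 108 - 4k
Set equal to 0: -4k = -108, so k = 27.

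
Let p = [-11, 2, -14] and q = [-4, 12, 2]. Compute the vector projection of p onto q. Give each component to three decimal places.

p · q = (-11)·(-4) + 2·12 + (-14)·2 = 44 + 24 - 28 = 40
|q|² = 16 + 144 + 4 = 164
proj_q p = (40/164) · (-4, 12, 2) ≈ (-0.976, 2.927, 0.488)

(-0.976, 2.927, 0.488)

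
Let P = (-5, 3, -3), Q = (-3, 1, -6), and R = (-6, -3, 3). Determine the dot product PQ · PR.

-8

PQ = Q − P = (2, -2, -3)
PR = R − P = (-1, -6, 6)
PQ · PR = 2·(-1) + (-2)·(-6) + (-3)·6 = -2 + 12 - 18 = -8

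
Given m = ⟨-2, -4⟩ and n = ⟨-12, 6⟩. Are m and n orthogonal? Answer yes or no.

m · n = (-2)·(-12) + (-4)·6 = 24 - 24 = 0
Zero, so the vectors are orthogonal.

yes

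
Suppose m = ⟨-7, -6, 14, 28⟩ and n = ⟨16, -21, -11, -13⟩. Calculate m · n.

m · n = (-7)·16 + (-6)·(-21) + 14·(-11) + 28·(-13) = -112 + 126 - 154 - 364 = -504

-504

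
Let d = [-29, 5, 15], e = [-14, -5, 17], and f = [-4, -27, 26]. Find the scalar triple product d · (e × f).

-2691

e × f:
i: (-5)·26 - 17·(-27) = -130 - (-459) = 329
j: 17·(-4) - (-14)·26 = -68 - (-364) = 296
k: (-14)·(-27) - (-5)·(-4) = 378 - 20 = 358
e × f = (329, 296, 358)
d · (e × f) = (-29)·329 + 5·296 + 15·358 = -9541 + 1480 + 5370 = -2691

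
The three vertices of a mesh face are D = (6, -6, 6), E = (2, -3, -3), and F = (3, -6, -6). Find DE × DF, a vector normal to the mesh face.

DE = (-4, 3, -9)
DF = (-3, 0, -12)
i: 3·(-12) - (-9)·0 = -36 - 0 = -36
j: (-9)·(-3) - (-4)·(-12) = 27 - 48 = -21
k: (-4)·0 - 3·(-3) = 0 - (-9) = 9
DE × DF = (-36, -21, 9)

(-36, -21, 9)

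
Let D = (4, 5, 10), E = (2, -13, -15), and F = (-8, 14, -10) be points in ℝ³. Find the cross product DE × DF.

DE = (-2, -18, -25)
DF = (-12, 9, -20)
i: (-18)·(-20) - (-25)·9 = 360 - (-225) = 585
j: (-25)·(-12) - (-2)·(-20) = 300 - 40 = 260
k: (-2)·9 - (-18)·(-12) = -18 - 216 = -234
DE × DF = (585, 260, -234)

(585, 260, -234)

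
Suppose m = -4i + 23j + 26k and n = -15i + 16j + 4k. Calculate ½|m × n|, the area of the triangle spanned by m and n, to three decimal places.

i: 23·4 - 26·16 = 92 - 416 = -324
j: 26·(-15) - (-4)·4 = -390 - (-16) = -374
k: (-4)·16 - 23·(-15) = -64 - (-345) = 281
m × n = (-324, -374, 281)
|m × n| = √((-324)² + (-374)² + 281²) = √323813 ≈ 569.0457
area = ½ · 569.0457 ≈ 284.523

284.523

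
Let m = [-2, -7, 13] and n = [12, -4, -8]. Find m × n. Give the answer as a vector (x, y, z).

i: (-7)·(-8) - 13·(-4) = 56 - (-52) = 108
j: 13·12 - (-2)·(-8) = 156 - 16 = 140
k: (-2)·(-4) - (-7)·12 = 8 - (-84) = 92
m × n = (108, 140, 92)

(108, 140, 92)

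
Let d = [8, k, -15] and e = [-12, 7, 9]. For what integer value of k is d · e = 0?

d · e = 8·(-12) + k·7 + (-15)·9 = -231 + 7k
Set equal to 0: 7k = 231, so k = 33.

33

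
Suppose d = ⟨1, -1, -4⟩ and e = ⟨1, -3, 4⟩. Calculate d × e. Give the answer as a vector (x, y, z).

(-16, -8, -2)

i: (-1)·4 - (-4)·(-3) = -4 - 12 = -16
j: (-4)·1 - 1·4 = -4 - 4 = -8
k: 1·(-3) - (-1)·1 = -3 - (-1) = -2
d × e = (-16, -8, -2)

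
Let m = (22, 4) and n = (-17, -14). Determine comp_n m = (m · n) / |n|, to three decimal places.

-19.525

m · n = 22·(-17) + 4·(-14) = -374 - 56 = -430
|n| = √(289 + 196) = √485 ≈ 22.0227
comp_n m = -430 / √485 ≈ -19.525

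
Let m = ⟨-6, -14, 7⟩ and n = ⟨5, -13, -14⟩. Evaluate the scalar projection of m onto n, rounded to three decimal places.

m · n = (-6)·5 + (-14)·(-13) + 7·(-14) = -30 + 182 - 98 = 54
|n| = √(25 + 169 + 196) = √390 ≈ 19.7484
comp_n m = 54 / √390 ≈ 2.734

2.734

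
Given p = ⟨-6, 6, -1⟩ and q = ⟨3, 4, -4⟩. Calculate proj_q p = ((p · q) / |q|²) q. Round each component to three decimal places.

(0.732, 0.976, -0.976)

p · q = (-6)·3 + 6·4 + (-1)·(-4) = -18 + 24 + 4 = 10
|q|² = 9 + 16 + 16 = 41
proj_q p = (10/41) · (3, 4, -4) ≈ (0.732, 0.976, -0.976)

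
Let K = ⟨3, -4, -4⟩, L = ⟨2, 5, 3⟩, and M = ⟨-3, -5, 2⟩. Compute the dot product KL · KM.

39

KL = L − K = (-1, 9, 7)
KM = M − K = (-6, -1, 6)
KL · KM = (-1)·(-6) + 9·(-1) + 7·6 = 6 - 9 + 42 = 39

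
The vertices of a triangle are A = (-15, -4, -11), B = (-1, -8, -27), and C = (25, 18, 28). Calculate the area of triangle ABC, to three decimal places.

644.988

AB = (14, -4, -16),  AC = (40, 22, 39)
i: (-4)·39 - (-16)·22 = -156 - (-352) = 196
j: (-16)·40 - 14·39 = -640 - 546 = -1186
k: 14·22 - (-4)·40 = 308 - (-160) = 468
AB × AC = (196, -1186, 468)
|AB × AC| = √1664036 ≈ 1289.9752
area = ½ · 1289.9752 ≈ 644.988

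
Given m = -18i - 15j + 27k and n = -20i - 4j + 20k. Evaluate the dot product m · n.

m · n = (-18)·(-20) + (-15)·(-4) + 27·20 = 360 + 60 + 540 = 960

960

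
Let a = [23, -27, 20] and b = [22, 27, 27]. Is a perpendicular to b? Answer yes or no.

no

a · b = 23·22 + (-27)·27 + 20·27 = 506 - 729 + 540 = 317
Nonzero, so the vectors are not orthogonal.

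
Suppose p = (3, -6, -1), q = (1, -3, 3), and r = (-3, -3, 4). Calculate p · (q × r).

q × r:
i: (-3)·4 - 3·(-3) = -12 - (-9) = -3
j: 3·(-3) - 1·4 = -9 - 4 = -13
k: 1·(-3) - (-3)·(-3) = -3 - 9 = -12
q × r = (-3, -13, -12)
p · (q × r) = 3·(-3) + (-6)·(-13) + (-1)·(-12) = -9 + 78 + 12 = 81

81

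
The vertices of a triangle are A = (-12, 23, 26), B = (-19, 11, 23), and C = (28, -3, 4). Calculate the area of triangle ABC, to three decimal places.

370.107

AB = (-7, -12, -3),  AC = (40, -26, -22)
i: (-12)·(-22) - (-3)·(-26) = 264 - 78 = 186
j: (-3)·40 - (-7)·(-22) = -120 - 154 = -274
k: (-7)·(-26) - (-12)·40 = 182 - (-480) = 662
AB × AC = (186, -274, 662)
|AB × AC| = √547916 ≈ 740.2135
area = ½ · 740.2135 ≈ 370.107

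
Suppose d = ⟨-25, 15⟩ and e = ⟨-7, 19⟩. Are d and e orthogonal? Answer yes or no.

d · e = (-25)·(-7) + 15·19 = 175 + 285 = 460
Nonzero, so the vectors are not orthogonal.

no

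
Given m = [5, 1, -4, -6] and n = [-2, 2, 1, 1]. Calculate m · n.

m · n = 5·(-2) + 1·2 + (-4)·1 + (-6)·1 = -10 + 2 - 4 - 6 = -18

-18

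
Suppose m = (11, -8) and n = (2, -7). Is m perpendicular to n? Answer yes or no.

no

m · n = 11·2 + (-8)·(-7) = 22 + 56 = 78
Nonzero, so the vectors are not orthogonal.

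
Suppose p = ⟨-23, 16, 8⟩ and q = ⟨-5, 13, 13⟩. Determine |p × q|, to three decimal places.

i: 16·13 - 8·13 = 208 - 104 = 104
j: 8·(-5) - (-23)·13 = -40 - (-299) = 259
k: (-23)·13 - 16·(-5) = -299 - (-80) = -219
p × q = (104, 259, -219)
|p × q| = √(104² + 259² + (-219)²) = √125858 ≈ 354.7647

354.765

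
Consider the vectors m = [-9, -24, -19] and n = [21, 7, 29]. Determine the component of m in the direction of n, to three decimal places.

m · n = (-9)·21 + (-24)·7 + (-19)·29 = -189 - 168 - 551 = -908
|n| = √(441 + 49 + 841) = √1331 ≈ 36.4829
comp_n m = -908 / √1331 ≈ -24.888

-24.888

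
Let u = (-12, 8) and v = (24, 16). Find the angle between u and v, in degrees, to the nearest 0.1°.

u · v = (-12)·24 + 8·16 = -288 + 128 = -160
|u|² = 144 + 64 = 208,  |u| = √208 ≈ 14.422205
|v|² = 576 + 256 = 832,  |v| = √832 ≈ 28.844410
cos θ = -160 / (14.422205 · 28.844410) ≈ -0.38462
θ = arccos(-0.38462) ≈ 112.6°

112.6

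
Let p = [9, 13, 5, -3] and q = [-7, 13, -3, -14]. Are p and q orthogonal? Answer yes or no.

p · q = 9·(-7) + 13·13 + 5·(-3) + (-3)·(-14) = -63 + 169 - 15 + 42 = 133
Nonzero, so the vectors are not orthogonal.

no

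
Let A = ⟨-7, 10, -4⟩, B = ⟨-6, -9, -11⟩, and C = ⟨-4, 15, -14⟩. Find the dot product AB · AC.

-22

AB = B − A = (1, -19, -7)
AC = C − A = (3, 5, -10)
AB · AC = 1·3 + (-19)·5 + (-7)·(-10) = 3 - 95 + 70 = -22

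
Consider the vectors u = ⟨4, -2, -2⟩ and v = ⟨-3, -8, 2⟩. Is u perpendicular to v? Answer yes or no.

yes

u · v = 4·(-3) + (-2)·(-8) + (-2)·2 = -12 + 16 - 4 = 0
Zero, so the vectors are orthogonal.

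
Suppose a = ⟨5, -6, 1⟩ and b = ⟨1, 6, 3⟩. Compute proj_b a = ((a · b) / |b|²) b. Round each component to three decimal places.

(-0.609, -3.652, -1.826)

a · b = 5·1 + (-6)·6 + 1·3 = 5 - 36 + 3 = -28
|b|² = 1 + 36 + 9 = 46
proj_b a = (-28/46) · (1, 6, 3) ≈ (-0.609, -3.652, -1.826)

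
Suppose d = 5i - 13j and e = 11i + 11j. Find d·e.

-88

d · e = 5·11 + (-13)·11 = 55 - 143 = -88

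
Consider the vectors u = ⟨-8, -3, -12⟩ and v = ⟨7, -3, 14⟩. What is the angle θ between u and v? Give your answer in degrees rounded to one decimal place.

156.3

u · v = (-8)·7 + (-3)·(-3) + (-12)·14 = -56 + 9 - 168 = -215
|u|² = 64 + 9 + 144 = 217,  |u| = √217 ≈ 14.730920
|v|² = 49 + 9 + 196 = 254,  |v| = √254 ≈ 15.937377
cos θ = -215 / (14.730920 · 15.937377) ≈ -0.91578
θ = arccos(-0.91578) ≈ 156.3°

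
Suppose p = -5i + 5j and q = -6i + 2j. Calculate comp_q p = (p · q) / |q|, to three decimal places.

p · q = (-5)·(-6) + 5·2 = 30 + 10 = 40
|q| = √(36 + 4) = √40 ≈ 6.3246
comp_q p = 40 / √40 ≈ 6.325

6.325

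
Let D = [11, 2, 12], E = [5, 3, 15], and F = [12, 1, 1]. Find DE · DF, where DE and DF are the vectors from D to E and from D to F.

-40

DE = E − D = (-6, 1, 3)
DF = F − D = (1, -1, -11)
DE · DF = (-6)·1 + 1·(-1) + 3·(-11) = -6 - 1 - 33 = -40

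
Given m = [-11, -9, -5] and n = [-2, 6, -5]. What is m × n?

i: (-9)·(-5) - (-5)·6 = 45 - (-30) = 75
j: (-5)·(-2) - (-11)·(-5) = 10 - 55 = -45
k: (-11)·6 - (-9)·(-2) = -66 - 18 = -84
m × n = (75, -45, -84)

(75, -45, -84)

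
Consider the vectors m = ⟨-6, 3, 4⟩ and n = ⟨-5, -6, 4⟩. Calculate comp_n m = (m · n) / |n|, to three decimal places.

m · n = (-6)·(-5) + 3·(-6) + 4·4 = 30 - 18 + 16 = 28
|n| = √(25 + 36 + 16) = √77 ≈ 8.7750
comp_n m = 28 / √77 ≈ 3.191

3.191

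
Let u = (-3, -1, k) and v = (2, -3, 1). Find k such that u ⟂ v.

3

u · v = (-3)·2 + (-1)·(-3) + k·1 = -3 + 1k
Set equal to 0: 1k = 3, so k = 3.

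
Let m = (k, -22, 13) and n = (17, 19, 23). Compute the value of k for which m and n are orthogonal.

7

m · n = k·17 + (-22)·19 + 13·23 = -119 + 17k
Set equal to 0: 17k = 119, so k = 7.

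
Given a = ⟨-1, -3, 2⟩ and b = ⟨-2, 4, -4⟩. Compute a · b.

-18

a · b = (-1)·(-2) + (-3)·4 + 2·(-4) = 2 - 12 - 8 = -18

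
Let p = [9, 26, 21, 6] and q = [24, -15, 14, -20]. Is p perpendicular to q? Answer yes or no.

yes

p · q = 9·24 + 26·(-15) + 21·14 + 6·(-20) = 216 - 390 + 294 - 120 = 0
Zero, so the vectors are orthogonal.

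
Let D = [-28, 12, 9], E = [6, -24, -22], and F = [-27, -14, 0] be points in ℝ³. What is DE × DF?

DE = (34, -36, -31)
DF = (1, -26, -9)
i: (-36)·(-9) - (-31)·(-26) = 324 - 806 = -482
j: (-31)·1 - 34·(-9) = -31 - (-306) = 275
k: 34·(-26) - (-36)·1 = -884 - (-36) = -848
DE × DF = (-482, 275, -848)

(-482, 275, -848)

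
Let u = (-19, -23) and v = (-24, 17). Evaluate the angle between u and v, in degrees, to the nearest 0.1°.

85.8

u · v = (-19)·(-24) + (-23)·17 = 456 - 391 = 65
|u|² = 361 + 529 = 890,  |u| = √890 ≈ 29.832868
|v|² = 576 + 289 = 865,  |v| = √865 ≈ 29.410882
cos θ = 65 / (29.832868 · 29.410882) ≈ 0.07408
θ = arccos(0.07408) ≈ 85.8°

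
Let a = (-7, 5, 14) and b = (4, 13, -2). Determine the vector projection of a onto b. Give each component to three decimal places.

a · b = (-7)·4 + 5·13 + 14·(-2) = -28 + 65 - 28 = 9
|b|² = 16 + 169 + 4 = 189
proj_b a = (9/189) · (4, 13, -2) ≈ (0.190, 0.619, -0.095)

(0.190, 0.619, -0.095)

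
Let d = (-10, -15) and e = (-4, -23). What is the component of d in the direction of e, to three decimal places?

16.492

d · e = (-10)·(-4) + (-15)·(-23) = 40 + 345 = 385
|e| = √(16 + 529) = √545 ≈ 23.3452
comp_e d = 385 / √545 ≈ 16.492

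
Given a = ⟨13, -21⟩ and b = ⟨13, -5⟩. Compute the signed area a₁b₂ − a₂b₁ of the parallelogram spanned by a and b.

13·(-5) - (-21)·13 = -65 - (-273) = 208

208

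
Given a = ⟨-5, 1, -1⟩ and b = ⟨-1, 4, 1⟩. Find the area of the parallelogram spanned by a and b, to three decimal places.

20.543

i: 1·1 - (-1)·4 = 1 - (-4) = 5
j: (-1)·(-1) - (-5)·1 = 1 - (-5) = 6
k: (-5)·4 - 1·(-1) = -20 - (-1) = -19
a × b = (5, 6, -19)
|a × b| = √(5² + 6² + (-19)²) = √422 ≈ 20.5426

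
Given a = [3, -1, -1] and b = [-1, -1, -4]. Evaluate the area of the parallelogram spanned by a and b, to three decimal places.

i: (-1)·(-4) - (-1)·(-1) = 4 - 1 = 3
j: (-1)·(-1) - 3·(-4) = 1 - (-12) = 13
k: 3·(-1) - (-1)·(-1) = -3 - 1 = -4
a × b = (3, 13, -4)
|a × b| = √(3² + 13² + (-4)²) = √194 ≈ 13.9284

13.928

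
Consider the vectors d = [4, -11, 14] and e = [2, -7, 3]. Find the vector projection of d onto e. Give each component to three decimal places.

(4.097, -14.339, 6.145)

d · e = 4·2 + (-11)·(-7) + 14·3 = 8 + 77 + 42 = 127
|e|² = 4 + 49 + 9 = 62
proj_e d = (127/62) · (2, -7, 3) ≈ (4.097, -14.339, 6.145)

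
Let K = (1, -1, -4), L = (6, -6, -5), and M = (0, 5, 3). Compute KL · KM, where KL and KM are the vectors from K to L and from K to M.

-42

KL = L − K = (5, -5, -1)
KM = M − K = (-1, 6, 7)
KL · KM = 5·(-1) + (-5)·6 + (-1)·7 = -5 - 30 - 7 = -42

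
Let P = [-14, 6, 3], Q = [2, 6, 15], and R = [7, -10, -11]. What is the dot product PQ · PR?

168

PQ = Q − P = (16, 0, 12)
PR = R − P = (21, -16, -14)
PQ · PR = 16·21 + 0·(-16) + 12·(-14) = 336 + 0 - 168 = 168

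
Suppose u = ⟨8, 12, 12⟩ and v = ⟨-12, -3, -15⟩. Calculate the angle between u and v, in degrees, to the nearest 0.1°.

148.8

u · v = 8·(-12) + 12·(-3) + 12·(-15) = -96 - 36 - 180 = -312
|u|² = 64 + 144 + 144 = 352,  |u| = √352 ≈ 18.761663
|v|² = 144 + 9 + 225 = 378,  |v| = √378 ≈ 19.442222
cos θ = -312 / (18.761663 · 19.442222) ≈ -0.85534
θ = arccos(-0.85534) ≈ 148.8°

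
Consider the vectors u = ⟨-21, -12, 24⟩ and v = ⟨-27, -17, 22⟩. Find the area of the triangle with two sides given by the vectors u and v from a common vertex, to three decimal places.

i: (-12)·22 - 24·(-17) = -264 - (-408) = 144
j: 24·(-27) - (-21)·22 = -648 - (-462) = -186
k: (-21)·(-17) - (-12)·(-27) = 357 - 324 = 33
u × v = (144, -186, 33)
|u × v| = √(144² + (-186)² + 33²) = √56421 ≈ 237.5311
area = ½ · 237.5311 ≈ 118.766

118.766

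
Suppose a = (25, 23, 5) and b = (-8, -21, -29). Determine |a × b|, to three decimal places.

949.395

i: 23·(-29) - 5·(-21) = -667 - (-105) = -562
j: 5·(-8) - 25·(-29) = -40 - (-725) = 685
k: 25·(-21) - 23·(-8) = -525 - (-184) = -341
a × b = (-562, 685, -341)
|a × b| = √((-562)² + 685² + (-341)²) = √901350 ≈ 949.3945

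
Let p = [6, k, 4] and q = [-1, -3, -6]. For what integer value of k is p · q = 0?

p · q = 6·(-1) + k·(-3) + 4·(-6) = -30 - 3k
Set equal to 0: -3k = 30, so k = -10.

-10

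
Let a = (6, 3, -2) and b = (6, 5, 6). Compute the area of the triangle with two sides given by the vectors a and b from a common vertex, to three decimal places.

i: 3·6 - (-2)·5 = 18 - (-10) = 28
j: (-2)·6 - 6·6 = -12 - 36 = -48
k: 6·5 - 3·6 = 30 - 18 = 12
a × b = (28, -48, 12)
|a × b| = √(28² + (-48)² + 12²) = √3232 ≈ 56.8507
area = ½ · 56.8507 ≈ 28.425

28.425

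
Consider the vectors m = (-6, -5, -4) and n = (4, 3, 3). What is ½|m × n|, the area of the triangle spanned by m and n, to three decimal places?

2.062

i: (-5)·3 - (-4)·3 = -15 - (-12) = -3
j: (-4)·4 - (-6)·3 = -16 - (-18) = 2
k: (-6)·3 - (-5)·4 = -18 - (-20) = 2
m × n = (-3, 2, 2)
|m × n| = √((-3)² + 2² + 2²) = √17 ≈ 4.1231
area = ½ · 4.1231 ≈ 2.062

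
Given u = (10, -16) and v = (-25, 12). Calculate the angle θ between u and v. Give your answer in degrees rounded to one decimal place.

u · v = 10·(-25) + (-16)·12 = -250 - 192 = -442
|u|² = 100 + 256 = 356,  |u| = √356 ≈ 18.867962
|v|² = 625 + 144 = 769,  |v| = √769 ≈ 27.730849
cos θ = -442 / (18.867962 · 27.730849) ≈ -0.84476
θ = arccos(-0.84476) ≈ 147.6°

147.6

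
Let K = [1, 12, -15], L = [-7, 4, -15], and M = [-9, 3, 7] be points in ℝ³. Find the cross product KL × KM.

(-176, 176, -8)

KL = (-8, -8, 0)
KM = (-10, -9, 22)
i: (-8)·22 - 0·(-9) = -176 - 0 = -176
j: 0·(-10) - (-8)·22 = 0 - (-176) = 176
k: (-8)·(-9) - (-8)·(-10) = 72 - 80 = -8
KL × KM = (-176, 176, -8)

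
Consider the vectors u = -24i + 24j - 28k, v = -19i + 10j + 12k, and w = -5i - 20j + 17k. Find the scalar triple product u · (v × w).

-15568

v × w:
i: 10·17 - 12·(-20) = 170 - (-240) = 410
j: 12·(-5) - (-19)·17 = -60 - (-323) = 263
k: (-19)·(-20) - 10·(-5) = 380 - (-50) = 430
v × w = (410, 263, 430)
u · (v × w) = (-24)·410 + 24·263 + (-28)·430 = -9840 + 6312 - 12040 = -15568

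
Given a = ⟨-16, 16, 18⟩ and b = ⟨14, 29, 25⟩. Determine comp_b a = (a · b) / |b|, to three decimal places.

a · b = (-16)·14 + 16·29 + 18·25 = -224 + 464 + 450 = 690
|b| = √(196 + 841 + 625) = √1662 ≈ 40.7676
comp_b a = 690 / √1662 ≈ 16.925

16.925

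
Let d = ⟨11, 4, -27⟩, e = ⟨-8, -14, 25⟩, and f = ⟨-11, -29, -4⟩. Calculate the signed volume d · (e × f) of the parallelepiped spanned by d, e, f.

e × f:
i: (-14)·(-4) - 25·(-29) = 56 - (-725) = 781
j: 25·(-11) - (-8)·(-4) = -275 - 32 = -307
k: (-8)·(-29) - (-14)·(-11) = 232 - 154 = 78
e × f = (781, -307, 78)
d · (e × f) = 11·781 + 4·(-307) + (-27)·78 = 8591 - 1228 - 2106 = 5257

5257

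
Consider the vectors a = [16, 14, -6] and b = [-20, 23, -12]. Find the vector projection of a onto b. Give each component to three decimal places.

(-1.379, 1.586, -0.828)

a · b = 16·(-20) + 14·23 + (-6)·(-12) = -320 + 322 + 72 = 74
|b|² = 400 + 529 + 144 = 1073
proj_b a = (74/1073) · (-20, 23, -12) ≈ (-1.379, 1.586, -0.828)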